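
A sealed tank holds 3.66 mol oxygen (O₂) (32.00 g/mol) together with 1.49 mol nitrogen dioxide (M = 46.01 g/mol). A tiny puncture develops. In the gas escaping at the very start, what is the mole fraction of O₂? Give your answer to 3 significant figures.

Each component's effusion rate ∝ (its partial pressure)·(1/√M) ∝ n_i/√M_i.
x_O₂(eff) = (n_O₂/√M_O₂) / (n_O₂/√M_O₂ + n_NO₂/√M_NO₂)
= (3.66/√32.00) / (3.66/√32.00 + 1.49/√46.01) = 0.6470/(0.6470 + 0.2197) = 0.747.

0.747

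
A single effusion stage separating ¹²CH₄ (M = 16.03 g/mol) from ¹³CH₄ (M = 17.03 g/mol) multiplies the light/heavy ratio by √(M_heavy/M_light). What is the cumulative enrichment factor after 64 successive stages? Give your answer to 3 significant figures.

6.93

The single-stage factor is √(M_heavy/M_light), so 64 stages give [√(17.03/16.03)]^64 = (17.03/16.03)^(64/2).
= 1.06238^32 = 6.93.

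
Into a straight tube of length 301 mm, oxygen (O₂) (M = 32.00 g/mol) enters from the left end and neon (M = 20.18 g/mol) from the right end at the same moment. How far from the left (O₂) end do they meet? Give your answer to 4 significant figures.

133.2 mm

The fronts meet when d_O₂ + d_Ne = L with d_O₂/d_Ne = √(M_Ne/M_O₂) (Graham's law). Here √(M_Ne/M_O₂) = √(20.18/32.00) = 0.7941.
With d_O₂ + d_Ne = 301 mm, d_Ne = 301/(1 + 0.7941) = 167.8 mm.
d_O₂ = 301 − 167.8 = 133.2 mm.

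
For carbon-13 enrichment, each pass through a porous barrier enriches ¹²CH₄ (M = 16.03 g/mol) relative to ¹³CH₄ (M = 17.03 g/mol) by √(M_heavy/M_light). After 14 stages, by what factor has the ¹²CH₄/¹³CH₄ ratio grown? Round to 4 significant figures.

Overall factor = α^14 with α = √(17.03/16.03), i.e. (17.03/16.03)^(14/2).
= 1.06238^7 = 1.527.

1.527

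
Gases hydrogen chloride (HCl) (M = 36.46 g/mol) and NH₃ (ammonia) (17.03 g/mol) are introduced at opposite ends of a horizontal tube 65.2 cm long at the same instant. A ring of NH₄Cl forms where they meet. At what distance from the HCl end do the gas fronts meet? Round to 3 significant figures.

26.5 cm

Distances travelled in equal time are proportional to diffusion rates, so d_HCl/d_NH₃ = √(M_NH₃/M_HCl) = √(17.03/36.46) = 0.6834.
With d_HCl + d_NH₃ = 65.2 cm, d_NH₃ = 65.2/(1 + 0.6834) = 38.73 cm.
d_HCl = 65.2 − 38.73 = 26.5 cm.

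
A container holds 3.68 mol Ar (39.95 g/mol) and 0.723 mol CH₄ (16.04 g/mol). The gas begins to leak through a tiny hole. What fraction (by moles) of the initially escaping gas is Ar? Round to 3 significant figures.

Each component's effusion rate ∝ (its partial pressure)·(1/√M) ∝ n_i/√M_i.
So x_Ar in the escaping gas = (n_Ar/√M_Ar) / Σ(n_i/√M_i)
= (3.68/√39.95) / (3.68/√39.95 + 0.723/√16.04) = 0.5822/(0.5822 + 0.1805) = 0.763.

0.763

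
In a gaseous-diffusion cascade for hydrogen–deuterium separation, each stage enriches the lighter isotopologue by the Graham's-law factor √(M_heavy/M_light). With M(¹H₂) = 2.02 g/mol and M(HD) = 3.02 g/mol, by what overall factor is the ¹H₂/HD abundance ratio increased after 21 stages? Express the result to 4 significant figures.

After 21 stages the ratio has grown by (√(3.02/2.02))^21 = (3.02/2.02)^(21/2).
= 1.49505^(21/2) = 68.22.

68.22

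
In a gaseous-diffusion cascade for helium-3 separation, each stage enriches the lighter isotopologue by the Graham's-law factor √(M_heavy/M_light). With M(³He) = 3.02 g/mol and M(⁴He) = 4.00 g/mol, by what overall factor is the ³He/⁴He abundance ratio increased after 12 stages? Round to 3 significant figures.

5.40

Overall factor = α^12 with α = √(4.00/3.02), i.e. (4.00/3.02)^(12/2).
= 1.32450^6 = 5.40.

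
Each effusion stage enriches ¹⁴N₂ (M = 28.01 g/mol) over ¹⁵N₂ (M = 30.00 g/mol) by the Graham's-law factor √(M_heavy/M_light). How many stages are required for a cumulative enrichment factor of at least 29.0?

99

Per stage α = (30.00/28.01)^(1/2) = 1.07105^0.5, giving ln α = 0.03432.
Need α^N ≥ 29.0 ⇒ N ≥ ln(29.0) / ln α = 3.367 / 0.03432 = 98.12.
Rounding up, N = 99 stages.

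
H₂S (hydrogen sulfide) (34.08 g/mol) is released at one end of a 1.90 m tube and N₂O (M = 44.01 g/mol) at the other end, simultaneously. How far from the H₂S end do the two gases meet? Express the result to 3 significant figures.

Graham's law gives d_H₂S/d_N₂O = rate_H₂S/rate_N₂O = √(M_N₂O/M_H₂S) = √(44.01/34.08) = 1.136.
With d_H₂S + d_N₂O = 1.90 m, d_N₂O = 1.90/(1 + 1.136) = 0.8894 m.
d_H₂S = 1.90 − 0.8894 = 1.01 m.

1.01 m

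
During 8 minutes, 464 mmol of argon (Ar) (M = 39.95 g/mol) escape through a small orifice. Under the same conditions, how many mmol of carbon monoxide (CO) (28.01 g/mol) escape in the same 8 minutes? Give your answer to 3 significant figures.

Since effusion rate ∝ 1/√M, rate_CO/rate_Ar = √(M_Ar/M_CO) = √(39.95/28.01) = √1.426 = 1.194.
So the amount for CO is 464 × 1.194 = 554 mmol.

554 mmol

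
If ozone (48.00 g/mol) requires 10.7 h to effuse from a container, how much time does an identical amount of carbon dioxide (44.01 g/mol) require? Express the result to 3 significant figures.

Since effusion rate ∝ 1/√M, t_CO₂/t_O₃ = √(M_CO₂/M_O₃) = √(44.01/48.00) = √0.9169 = 0.9575.
So the time for CO₂ is 10.7 × 0.9575 = 10.2 h.

10.2 h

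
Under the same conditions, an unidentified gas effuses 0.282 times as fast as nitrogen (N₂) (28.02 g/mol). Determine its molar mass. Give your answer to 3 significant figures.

352 g/mol

Graham's law gives rate_X/rate_N₂ = √(M_N₂/M_X).
0.282 = √(28.02/M_X)
M_X = 28.02 / 0.282² = 28.02 / 0.07952 = 352 g/mol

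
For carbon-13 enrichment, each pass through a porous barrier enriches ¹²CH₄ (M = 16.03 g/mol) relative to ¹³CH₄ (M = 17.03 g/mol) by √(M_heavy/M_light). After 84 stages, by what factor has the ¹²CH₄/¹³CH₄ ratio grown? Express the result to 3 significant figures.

Each stage multiplies the ratio by α = √(17.03/16.03), so after 84 stages the overall factor is α^84 = (17.03/16.03)^(84/2).
= 1.06238^42 = 12.7.

12.7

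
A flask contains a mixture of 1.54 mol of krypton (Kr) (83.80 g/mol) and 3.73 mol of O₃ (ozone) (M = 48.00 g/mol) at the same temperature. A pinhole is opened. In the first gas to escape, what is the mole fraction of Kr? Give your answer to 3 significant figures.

The effusion rate of species i is ∝ p_i/√M_i ∝ n_i/√M_i.
x_Kr(eff) = (n_Kr/√M_Kr) / (n_Kr/√M_Kr + n_O₃/√M_O₃)
= (1.54/√83.80) / (1.54/√83.80 + 3.73/√48.00) = 0.1682/(0.1682 + 0.5384) = 0.238.

0.238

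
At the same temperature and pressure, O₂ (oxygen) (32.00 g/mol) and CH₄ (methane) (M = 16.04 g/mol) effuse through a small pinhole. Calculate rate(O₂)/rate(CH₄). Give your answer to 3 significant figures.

Graham's law gives rate_O₂/rate_CH₄ = √(M_CH₄/M_O₂) = √(16.04/32.00) = √0.5012 = 0.708.

0.708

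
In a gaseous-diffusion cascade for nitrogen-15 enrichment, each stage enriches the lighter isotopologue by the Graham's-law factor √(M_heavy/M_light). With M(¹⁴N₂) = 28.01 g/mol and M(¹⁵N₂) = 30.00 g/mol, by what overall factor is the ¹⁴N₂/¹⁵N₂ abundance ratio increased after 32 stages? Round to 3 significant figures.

The single-stage factor is √(M_heavy/M_light), so 32 stages give [√(30.00/28.01)]^32 = (30.00/28.01)^(32/2).
= 1.07105^16 = 3.00.

3.00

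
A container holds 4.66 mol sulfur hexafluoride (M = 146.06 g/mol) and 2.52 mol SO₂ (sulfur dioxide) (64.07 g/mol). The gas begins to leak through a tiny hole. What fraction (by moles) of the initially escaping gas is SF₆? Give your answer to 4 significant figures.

Each component's effusion rate ∝ (its partial pressure)·(1/√M) ∝ n_i/√M_i.
x_SF₆(eff) = (n_SF₆/√M_SF₆) / (n_SF₆/√M_SF₆ + n_SO₂/√M_SO₂)
= (4.66/√146.06) / (4.66/√146.06 + 2.52/√64.07) = 0.3856/(0.3856 + 0.3148) = 0.5505.

0.5505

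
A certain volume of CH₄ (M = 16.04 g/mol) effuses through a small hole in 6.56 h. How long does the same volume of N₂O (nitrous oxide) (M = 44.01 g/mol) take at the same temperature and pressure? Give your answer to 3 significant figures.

Using Graham's law: t_N₂O/t_CH₄ = √(M_N₂O/M_CH₄) = √(44.01/16.04) = √2.744 = 1.656.
So the time for N₂O is 6.56 × 1.656 = 10.9 h.

10.9 h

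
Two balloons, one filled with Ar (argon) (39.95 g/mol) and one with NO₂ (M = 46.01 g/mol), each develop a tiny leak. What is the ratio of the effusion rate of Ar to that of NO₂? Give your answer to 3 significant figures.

1.07

Graham's law gives rate_Ar/rate_NO₂ = √(M_NO₂/M_Ar) = √(46.01/39.95) = √1.152 = 1.07.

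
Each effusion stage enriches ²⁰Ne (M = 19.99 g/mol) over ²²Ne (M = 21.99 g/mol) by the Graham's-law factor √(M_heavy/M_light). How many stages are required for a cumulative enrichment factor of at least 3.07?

24

Single-stage factor α = √(21.99/19.99), so ln α = ½ ln(1.10005) = 0.04768.
Need α^N ≥ 3.07 ⇒ N ≥ ln(3.07) / ln α = 1.122 / 0.04768 = 23.53.
So at least 24 stages are needed.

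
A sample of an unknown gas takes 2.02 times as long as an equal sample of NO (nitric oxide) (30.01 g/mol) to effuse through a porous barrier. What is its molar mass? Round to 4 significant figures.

Graham's law gives t_X/t_NO = √(M_X/M_NO).
2.02 = √(M_X/30.01)
M_X = 30.01 × 2.02² = 30.01 × 4.080 = 122.5 g/mol

122.5 g/mol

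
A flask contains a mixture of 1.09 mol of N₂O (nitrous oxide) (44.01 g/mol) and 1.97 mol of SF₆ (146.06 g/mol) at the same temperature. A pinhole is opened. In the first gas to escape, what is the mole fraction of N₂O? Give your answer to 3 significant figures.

0.502

Rate_i ∝ x_i/√M_i (Graham's law weighted by mole fraction), so the effusate composition follows n_i/√M_i.
Mole fraction of N₂O in the effusate = (n_N₂O/√M_N₂O) / (n_N₂O/√M_N₂O + n_SF₆/√M_SF₆)
= (1.09/√44.01) / (1.09/√44.01 + 1.97/√146.06) = 0.1643/(0.1643 + 0.1630) = 0.502.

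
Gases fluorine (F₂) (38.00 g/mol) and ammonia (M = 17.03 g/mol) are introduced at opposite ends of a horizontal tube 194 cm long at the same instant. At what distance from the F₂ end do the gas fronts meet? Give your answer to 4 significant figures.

The fronts meet when d_F₂ + d_NH₃ = L with d_F₂/d_NH₃ = √(M_NH₃/M_F₂) (Graham's law). Here √(M_NH₃/M_F₂) = √(17.03/38.00) = 0.6694.
With d_F₂ + d_NH₃ = 194 cm, d_NH₃ = 194/(1 + 0.6694) = 116.2 cm.
d_F₂ = 194 − 116.2 = 77.79 cm.

77.79 cm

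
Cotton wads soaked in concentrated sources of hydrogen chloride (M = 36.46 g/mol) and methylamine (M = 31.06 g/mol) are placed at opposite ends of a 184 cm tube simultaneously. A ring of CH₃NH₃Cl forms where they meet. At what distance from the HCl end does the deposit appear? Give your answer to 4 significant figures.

Graham's law gives d_HCl/d_CH₃NH₂ = rate_HCl/rate_CH₃NH₂ = √(M_CH₃NH₂/M_HCl) = √(31.06/36.46) = 0.9230.
With d_HCl + d_CH₃NH₂ = 184 cm, d_CH₃NH₂ = 184/(1 + 0.9230) = 95.68 cm.
d_HCl = 184 − 95.68 = 88.32 cm.

88.32 cm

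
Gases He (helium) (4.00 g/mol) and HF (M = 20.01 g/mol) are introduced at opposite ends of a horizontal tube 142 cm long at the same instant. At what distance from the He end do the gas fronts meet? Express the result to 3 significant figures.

In equal time, each gas travels a distance ∝ its rate ∝ 1/√M, so d_He/d_HF = √(M_HF/M_He) = √(20.01/4.00) = 2.237.
With d_He + d_HF = 142 cm, d_HF = 142/(1 + 2.237) = 43.87 cm.
d_He = 142 − 43.87 = 98.1 cm.

98.1 cm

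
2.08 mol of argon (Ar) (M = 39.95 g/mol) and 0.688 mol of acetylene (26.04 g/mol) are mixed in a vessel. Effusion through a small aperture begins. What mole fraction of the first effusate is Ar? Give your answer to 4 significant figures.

0.7094

Rate_i ∝ x_i/√M_i (Graham's law weighted by mole fraction), so the effusate composition follows n_i/√M_i.
So x_Ar in the escaping gas = (n_Ar/√M_Ar) / Σ(n_i/√M_i)
= (2.08/√39.95) / (2.08/√39.95 + 0.688/√26.04) = 0.3291/(0.3291 + 0.1348) = 0.7094.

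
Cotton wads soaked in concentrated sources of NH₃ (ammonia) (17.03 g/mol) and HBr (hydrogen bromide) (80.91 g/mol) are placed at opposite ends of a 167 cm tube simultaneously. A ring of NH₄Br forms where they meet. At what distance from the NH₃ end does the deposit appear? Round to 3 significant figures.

The fronts meet when d_NH₃ + d_HBr = L with d_NH₃/d_HBr = √(M_HBr/M_NH₃) (Graham's law). Here √(M_HBr/M_NH₃) = √(80.91/17.03) = 2.180.
With d_NH₃ + d_HBr = 167 cm, d_HBr = 167/(1 + 2.180) = 52.52 cm.
d_NH₃ = 167 − 52.52 = 114 cm.

114 cm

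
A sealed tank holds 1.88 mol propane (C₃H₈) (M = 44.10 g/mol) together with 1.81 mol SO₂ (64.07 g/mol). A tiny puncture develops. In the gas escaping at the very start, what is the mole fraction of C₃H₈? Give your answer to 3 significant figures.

Each component's effusion rate ∝ (its partial pressure)·(1/√M) ∝ n_i/√M_i.
So x_C₃H₈ in the escaping gas = (n_C₃H₈/√M_C₃H₈) / Σ(n_i/√M_i)
= (1.88/√44.10) / (1.88/√44.10 + 1.81/√64.07) = 0.2831/(0.2831 + 0.2261) = 0.556.

0.556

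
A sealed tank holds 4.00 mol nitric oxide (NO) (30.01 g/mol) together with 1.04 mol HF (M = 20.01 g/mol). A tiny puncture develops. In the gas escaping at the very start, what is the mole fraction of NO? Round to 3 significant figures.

Rate_i ∝ x_i/√M_i (Graham's law weighted by mole fraction), so the effusate composition follows n_i/√M_i.
x_NO(eff) = (n_NO/√M_NO) / (n_NO/√M_NO + n_HF/√M_HF)
= (4.00/√30.01) / (4.00/√30.01 + 1.04/√20.01) = 0.7302/(0.7302 + 0.2325) = 0.758.

0.758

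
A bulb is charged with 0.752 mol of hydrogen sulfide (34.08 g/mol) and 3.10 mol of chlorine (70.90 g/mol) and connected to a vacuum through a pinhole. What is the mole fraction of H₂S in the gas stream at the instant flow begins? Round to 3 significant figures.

Effusion rate of each component ∝ n_i/√M_i (partial pressure × 1/√M).
So x_H₂S in the escaping gas = (n_H₂S/√M_H₂S) / Σ(n_i/√M_i)
= (0.752/√34.08) / (0.752/√34.08 + 3.10/√70.90) = 0.1288/(0.1288 + 0.3682) = 0.259.

0.259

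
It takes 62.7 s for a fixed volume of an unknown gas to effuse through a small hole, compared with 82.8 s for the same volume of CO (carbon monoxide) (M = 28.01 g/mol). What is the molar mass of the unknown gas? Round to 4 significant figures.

By Graham's law, t_X/t_CO = √(M_X/M_CO).
62.7/82.8 = 0.7572 = √(M_X/28.01)
M_X = 28.01 × 0.7572² = 28.01 × 0.5734 = 16.06 g/mol

16.06 g/mol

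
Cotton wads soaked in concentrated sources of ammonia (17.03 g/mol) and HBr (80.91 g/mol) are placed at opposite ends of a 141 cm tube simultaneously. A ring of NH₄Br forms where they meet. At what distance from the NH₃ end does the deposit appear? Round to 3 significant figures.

In equal time, each gas travels a distance ∝ its rate ∝ 1/√M, so d_NH₃/d_HBr = √(M_HBr/M_NH₃) = √(80.91/17.03) = 2.180.
With d_NH₃ + d_HBr = 141 cm, d_HBr = 141/(1 + 2.180) = 44.34 cm.
d_NH₃ = 141 − 44.34 = 96.7 cm.

96.7 cm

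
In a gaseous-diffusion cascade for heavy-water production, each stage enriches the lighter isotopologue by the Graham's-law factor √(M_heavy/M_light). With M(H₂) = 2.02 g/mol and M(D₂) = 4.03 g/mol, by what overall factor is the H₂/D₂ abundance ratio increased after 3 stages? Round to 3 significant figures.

2.82

The single-stage factor is √(M_heavy/M_light), so 3 stages give [√(4.03/2.02)]^3 = (4.03/2.02)^(3/2).
= 1.99505^(3/2) = 2.82.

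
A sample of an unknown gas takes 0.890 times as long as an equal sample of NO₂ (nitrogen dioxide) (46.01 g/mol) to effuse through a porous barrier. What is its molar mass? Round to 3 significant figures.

Graham's law gives t_X/t_NO₂ = √(M_X/M_NO₂).
0.890 = √(M_X/46.01)
M_X = 46.01 × 0.890² = 46.01 × 0.7921 = 36.4 g/mol

36.4 g/mol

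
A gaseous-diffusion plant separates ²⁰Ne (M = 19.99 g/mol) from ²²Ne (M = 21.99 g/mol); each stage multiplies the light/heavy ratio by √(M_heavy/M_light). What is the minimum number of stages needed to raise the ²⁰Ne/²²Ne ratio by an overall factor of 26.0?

Single-stage factor α = √(21.99/19.99), so ln α = ½ ln(1.10005) = 0.04768.
Need α^N ≥ 26.0 ⇒ N ≥ ln(26.0) / ln α = 3.258 / 0.04768 = 68.34.
Minimum whole number of stages: N = 69.

69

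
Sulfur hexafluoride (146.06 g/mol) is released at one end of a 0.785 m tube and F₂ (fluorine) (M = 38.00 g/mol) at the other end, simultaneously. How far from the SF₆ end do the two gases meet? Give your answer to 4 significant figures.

Graham's law gives d_SF₆/d_F₂ = rate_SF₆/rate_F₂ = √(M_F₂/M_SF₆) = √(38.00/146.06) = 0.5101.
With d_SF₆ + d_F₂ = 0.785 m, d_F₂ = 0.785/(1 + 0.5101) = 0.5198 m.
d_SF₆ = 0.785 − 0.5198 = 0.2652 m.

0.2652 m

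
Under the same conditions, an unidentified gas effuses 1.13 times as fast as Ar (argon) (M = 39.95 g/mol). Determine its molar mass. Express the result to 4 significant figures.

31.29 g/mol

Using Graham's law: rate_X/rate_Ar = √(M_Ar/M_X).
1.13 = √(39.95/M_X)
M_X = 39.95 / 1.13² = 39.95 / 1.277 = 31.29 g/mol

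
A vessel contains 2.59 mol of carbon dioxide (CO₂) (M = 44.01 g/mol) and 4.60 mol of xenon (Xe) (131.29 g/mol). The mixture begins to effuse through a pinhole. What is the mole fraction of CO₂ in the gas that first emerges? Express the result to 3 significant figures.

Effusion rate of each component ∝ n_i/√M_i (partial pressure × 1/√M).
Mole fraction of CO₂ in the effusate = (n_CO₂/√M_CO₂) / (n_CO₂/√M_CO₂ + n_Xe/√M_Xe)
= (2.59/√44.01) / (2.59/√44.01 + 4.60/√131.29) = 0.3904/(0.3904 + 0.4015) = 0.493.

0.493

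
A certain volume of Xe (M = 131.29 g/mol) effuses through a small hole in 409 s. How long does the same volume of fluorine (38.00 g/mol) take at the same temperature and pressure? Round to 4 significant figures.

220.0 s

Graham's law gives t_F₂/t_Xe = √(M_F₂/M_Xe) = √(38.00/131.29) = √0.2894 = 0.5380.
So the time for F₂ is 409 × 0.5380 = 220.0 s.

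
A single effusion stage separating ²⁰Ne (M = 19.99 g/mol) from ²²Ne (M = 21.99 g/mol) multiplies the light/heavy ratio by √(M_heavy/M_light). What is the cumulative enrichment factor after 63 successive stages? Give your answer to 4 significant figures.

Overall factor = α^63 with α = √(21.99/19.99), i.e. (21.99/19.99)^(63/2).
= 1.10005^(63/2) = 20.16.

20.16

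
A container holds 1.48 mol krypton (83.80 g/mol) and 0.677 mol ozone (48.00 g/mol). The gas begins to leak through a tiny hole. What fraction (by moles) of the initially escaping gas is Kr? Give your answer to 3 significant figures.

0.623

The effusion rate of species i is ∝ p_i/√M_i ∝ n_i/√M_i.
So x_Kr in the escaping gas = (n_Kr/√M_Kr) / Σ(n_i/√M_i)
= (1.48/√83.80) / (1.48/√83.80 + 0.677/√48.00) = 0.1617/(0.1617 + 0.09772) = 0.623.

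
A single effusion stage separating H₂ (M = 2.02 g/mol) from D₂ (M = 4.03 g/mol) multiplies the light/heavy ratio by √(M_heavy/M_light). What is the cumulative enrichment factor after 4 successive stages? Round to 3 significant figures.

Overall factor = α^4 with α = √(4.03/2.02), i.e. (4.03/2.02)^(4/2).
= 1.99505^2 = 3.98.

3.98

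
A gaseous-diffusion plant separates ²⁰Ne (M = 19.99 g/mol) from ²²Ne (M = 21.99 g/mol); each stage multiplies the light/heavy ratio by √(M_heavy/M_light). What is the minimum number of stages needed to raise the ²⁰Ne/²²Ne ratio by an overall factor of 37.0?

Per stage α = (21.99/19.99)^(1/2) = 1.10005^0.5, giving ln α = 0.04768.
Need α^N ≥ 37.0 ⇒ N ≥ ln(37.0) / ln α = 3.611 / 0.04768 = 75.74.
So at least 76 stages are needed.

76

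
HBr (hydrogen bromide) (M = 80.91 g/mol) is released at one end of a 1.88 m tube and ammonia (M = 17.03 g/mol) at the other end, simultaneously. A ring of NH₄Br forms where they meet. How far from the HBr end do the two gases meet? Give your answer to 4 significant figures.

The fronts meet when d_HBr + d_NH₃ = L with d_HBr/d_NH₃ = √(M_NH₃/M_HBr) (Graham's law). Here √(M_NH₃/M_HBr) = √(17.03/80.91) = 0.4588.
With d_HBr + d_NH₃ = 1.88 m, d_NH₃ = 1.88/(1 + 0.4588) = 1.289 m.
d_HBr = 1.88 − 1.289 = 0.5913 m.

0.5913 m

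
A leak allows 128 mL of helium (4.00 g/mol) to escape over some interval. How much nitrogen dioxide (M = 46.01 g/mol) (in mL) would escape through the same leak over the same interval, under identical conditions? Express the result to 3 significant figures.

Using Graham's law: rate_NO₂/rate_He = √(M_He/M_NO₂) = √(4.00/46.01) = √0.08694 = 0.2949.
So the volume for NO₂ is 128 × 0.2949 = 37.7 mL.

37.7 mL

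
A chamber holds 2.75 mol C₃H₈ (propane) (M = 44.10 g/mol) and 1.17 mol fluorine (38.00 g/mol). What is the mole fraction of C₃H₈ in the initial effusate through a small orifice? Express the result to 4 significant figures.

0.6857

Each component's effusion rate ∝ (its partial pressure)·(1/√M) ∝ n_i/√M_i.
So x_C₃H₈ in the escaping gas = (n_C₃H₈/√M_C₃H₈) / Σ(n_i/√M_i)
= (2.75/√44.10) / (2.75/√44.10 + 1.17/√38.00) = 0.4141/(0.4141 + 0.1898) = 0.6857.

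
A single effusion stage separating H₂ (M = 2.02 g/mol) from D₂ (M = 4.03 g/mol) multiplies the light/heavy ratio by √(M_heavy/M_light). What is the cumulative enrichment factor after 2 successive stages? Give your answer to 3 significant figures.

The single-stage factor is √(M_heavy/M_light), so 2 stages give [√(4.03/2.02)]^2 = (4.03/2.02)^(2/2).
= 1.99505^1 = 2.00.

2.00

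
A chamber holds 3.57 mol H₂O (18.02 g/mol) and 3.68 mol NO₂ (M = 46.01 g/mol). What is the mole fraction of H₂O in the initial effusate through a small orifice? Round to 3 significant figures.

0.608

The effusion rate of species i is ∝ p_i/√M_i ∝ n_i/√M_i.
x_H₂O(eff) = (n_H₂O/√M_H₂O) / (n_H₂O/√M_H₂O + n_NO₂/√M_NO₂)
= (3.57/√18.02) / (3.57/√18.02 + 3.68/√46.01) = 0.8410/(0.8410 + 0.5425) = 0.608.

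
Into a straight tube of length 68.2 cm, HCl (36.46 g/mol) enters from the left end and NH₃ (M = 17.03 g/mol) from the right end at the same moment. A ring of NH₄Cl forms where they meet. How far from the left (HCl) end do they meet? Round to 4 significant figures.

27.69 cm

Graham's law gives d_HCl/d_NH₃ = rate_HCl/rate_NH₃ = √(M_NH₃/M_HCl) = √(17.03/36.46) = 0.6834.
With d_HCl + d_NH₃ = 68.2 cm, d_NH₃ = 68.2/(1 + 0.6834) = 40.51 cm.
d_HCl = 68.2 − 40.51 = 27.69 cm.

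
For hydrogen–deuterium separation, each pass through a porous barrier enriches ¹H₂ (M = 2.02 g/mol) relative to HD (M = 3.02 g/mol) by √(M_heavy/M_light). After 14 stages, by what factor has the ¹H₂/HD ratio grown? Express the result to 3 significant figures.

Overall factor = α^14 with α = √(3.02/2.02), i.e. (3.02/2.02)^(14/2).
= 1.49505^7 = 16.7.

16.7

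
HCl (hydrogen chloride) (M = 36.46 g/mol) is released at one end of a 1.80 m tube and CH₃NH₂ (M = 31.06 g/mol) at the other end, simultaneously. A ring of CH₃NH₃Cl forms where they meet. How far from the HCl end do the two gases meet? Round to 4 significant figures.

The fronts meet when d_HCl + d_CH₃NH₂ = L with d_HCl/d_CH₃NH₂ = √(M_CH₃NH₂/M_HCl) (Graham's law). Here √(M_CH₃NH₂/M_HCl) = √(31.06/36.46) = 0.9230.
With d_HCl + d_CH₃NH₂ = 1.80 m, d_CH₃NH₂ = 1.80/(1 + 0.9230) = 0.9360 m.
d_HCl = 1.80 − 0.9360 = 0.8640 m.

0.8640 m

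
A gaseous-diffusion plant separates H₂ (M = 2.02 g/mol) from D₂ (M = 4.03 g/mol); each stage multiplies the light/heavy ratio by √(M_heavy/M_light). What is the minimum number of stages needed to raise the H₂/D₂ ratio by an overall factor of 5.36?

With α = √(4.03/2.02) per stage, ln α = ½ ln(1.99505) = 0.3453.
Need α^N ≥ 5.36 ⇒ N ≥ ln(5.36) / ln α = 1.679 / 0.3453 = 4.86.
So at least 5 stages are needed.

5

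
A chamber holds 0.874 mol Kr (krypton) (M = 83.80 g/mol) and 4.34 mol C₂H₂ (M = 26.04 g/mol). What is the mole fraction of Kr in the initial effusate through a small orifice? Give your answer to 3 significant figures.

0.101

Each component's effusion rate ∝ (its partial pressure)·(1/√M) ∝ n_i/√M_i.
x_Kr(eff) = (n_Kr/√M_Kr) / (n_Kr/√M_Kr + n_C₂H₂/√M_C₂H₂)
= (0.874/√83.80) / (0.874/√83.80 + 4.34/√26.04) = 0.09547/(0.09547 + 0.8505) = 0.101.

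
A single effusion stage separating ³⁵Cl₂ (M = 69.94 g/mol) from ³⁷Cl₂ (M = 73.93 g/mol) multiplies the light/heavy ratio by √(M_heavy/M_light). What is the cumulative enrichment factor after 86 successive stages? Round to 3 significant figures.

10.9

Overall factor = α^86 with α = √(73.93/69.94), i.e. (73.93/69.94)^(86/2).
= 1.05705^43 = 10.9.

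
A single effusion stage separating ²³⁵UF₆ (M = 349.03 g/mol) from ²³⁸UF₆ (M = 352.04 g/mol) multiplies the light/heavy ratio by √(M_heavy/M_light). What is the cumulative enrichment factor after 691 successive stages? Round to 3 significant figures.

19.4

The single-stage factor is √(M_heavy/M_light), so 691 stages give [√(352.04/349.03)]^691 = (352.04/349.03)^(691/2).
= 1.00862^(691/2) = 19.4.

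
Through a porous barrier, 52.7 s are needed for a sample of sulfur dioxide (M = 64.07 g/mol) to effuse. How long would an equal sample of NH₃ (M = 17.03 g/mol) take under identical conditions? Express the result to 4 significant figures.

27.17 s

Using Graham's law: t_NH₃/t_SO₂ = √(M_NH₃/M_SO₂) = √(17.03/64.07) = √0.2658 = 0.5156.
So the time for NH₃ is 52.7 × 0.5156 = 27.17 s.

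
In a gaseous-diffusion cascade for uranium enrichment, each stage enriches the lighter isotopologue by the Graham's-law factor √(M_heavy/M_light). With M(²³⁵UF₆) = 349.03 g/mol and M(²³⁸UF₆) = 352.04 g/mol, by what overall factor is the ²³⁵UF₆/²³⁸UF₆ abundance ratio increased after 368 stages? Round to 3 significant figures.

The single-stage factor is √(M_heavy/M_light), so 368 stages give [√(352.04/349.03)]^368 = (352.04/349.03)^(368/2).
= 1.00862^184 = 4.85.

4.85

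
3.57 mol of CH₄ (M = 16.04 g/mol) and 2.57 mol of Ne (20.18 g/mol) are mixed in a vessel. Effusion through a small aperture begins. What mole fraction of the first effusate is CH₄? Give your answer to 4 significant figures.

0.6091

Each component's effusion rate ∝ (its partial pressure)·(1/√M) ∝ n_i/√M_i.
x_CH₄(eff) = (n_CH₄/√M_CH₄) / (n_CH₄/√M_CH₄ + n_Ne/√M_Ne)
= (3.57/√16.04) / (3.57/√16.04 + 2.57/√20.18) = 0.8914/(0.8914 + 0.5721) = 0.6091.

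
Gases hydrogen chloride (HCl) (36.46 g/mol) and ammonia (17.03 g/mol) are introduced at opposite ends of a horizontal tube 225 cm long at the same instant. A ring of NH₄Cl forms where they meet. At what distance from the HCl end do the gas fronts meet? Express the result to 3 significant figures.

91.3 cm

In equal time, each gas travels a distance ∝ its rate ∝ 1/√M, so d_HCl/d_NH₃ = √(M_NH₃/M_HCl) = √(17.03/36.46) = 0.6834.
With d_HCl + d_NH₃ = 225 cm, d_NH₃ = 225/(1 + 0.6834) = 133.7 cm.
d_HCl = 225 − 133.7 = 91.3 cm.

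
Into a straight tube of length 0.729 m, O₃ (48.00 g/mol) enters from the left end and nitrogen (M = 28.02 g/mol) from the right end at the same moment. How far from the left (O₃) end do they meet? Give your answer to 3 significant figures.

0.316 m

Distances travelled in equal time are proportional to diffusion rates, so d_O₃/d_N₂ = √(M_N₂/M_O₃) = √(28.02/48.00) = 0.7640.
With d_O₃ + d_N₂ = 0.729 m, d_N₂ = 0.729/(1 + 0.7640) = 0.4133 m.
d_O₃ = 0.729 − 0.4133 = 0.316 m.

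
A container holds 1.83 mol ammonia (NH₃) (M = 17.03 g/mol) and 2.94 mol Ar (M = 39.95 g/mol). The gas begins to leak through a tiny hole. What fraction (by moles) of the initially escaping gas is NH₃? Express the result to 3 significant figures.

The effusion rate of species i is ∝ p_i/√M_i ∝ n_i/√M_i.
x_NH₃(eff) = (n_NH₃/√M_NH₃) / (n_NH₃/√M_NH₃ + n_Ar/√M_Ar)
= (1.83/√17.03) / (1.83/√17.03 + 2.94/√39.95) = 0.4434/(0.4434 + 0.4651) = 0.488.

0.488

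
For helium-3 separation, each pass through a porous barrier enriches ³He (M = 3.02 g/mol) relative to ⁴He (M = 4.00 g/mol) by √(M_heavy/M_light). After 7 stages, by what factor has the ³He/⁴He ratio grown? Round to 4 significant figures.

After 7 stages the ratio has grown by (√(4.00/3.02))^7 = (4.00/3.02)^(7/2).
= 1.32450^(7/2) = 2.674.

2.674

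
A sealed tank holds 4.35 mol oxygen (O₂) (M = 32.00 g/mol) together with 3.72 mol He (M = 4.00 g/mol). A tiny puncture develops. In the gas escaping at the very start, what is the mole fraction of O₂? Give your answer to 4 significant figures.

Rate_i ∝ x_i/√M_i (Graham's law weighted by mole fraction), so the effusate composition follows n_i/√M_i.
So x_O₂ in the escaping gas = (n_O₂/√M_O₂) / Σ(n_i/√M_i)
= (4.35/√32.00) / (4.35/√32.00 + 3.72/√4.00) = 0.7690/(0.7690 + 1.860) = 0.2925.

0.2925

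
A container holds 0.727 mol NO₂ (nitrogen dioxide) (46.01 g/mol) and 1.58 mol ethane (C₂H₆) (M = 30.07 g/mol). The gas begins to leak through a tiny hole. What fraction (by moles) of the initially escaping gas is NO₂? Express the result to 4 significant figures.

Effusion rate of each component ∝ n_i/√M_i (partial pressure × 1/√M).
Mole fraction of NO₂ in the effusate = (n_NO₂/√M_NO₂) / (n_NO₂/√M_NO₂ + n_C₂H₆/√M_C₂H₆)
= (0.727/√46.01) / (0.727/√46.01 + 1.58/√30.07) = 0.1072/(0.1072 + 0.2881) = 0.2711.

0.2711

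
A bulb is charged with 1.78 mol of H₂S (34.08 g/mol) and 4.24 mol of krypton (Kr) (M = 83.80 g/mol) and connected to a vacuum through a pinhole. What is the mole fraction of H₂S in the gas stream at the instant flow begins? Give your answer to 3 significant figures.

Effusion rate of each component ∝ n_i/√M_i (partial pressure × 1/√M).
x_H₂S(eff) = (n_H₂S/√M_H₂S) / (n_H₂S/√M_H₂S + n_Kr/√M_Kr)
= (1.78/√34.08) / (1.78/√34.08 + 4.24/√83.80) = 0.3049/(0.3049 + 0.4632) = 0.397.

0.397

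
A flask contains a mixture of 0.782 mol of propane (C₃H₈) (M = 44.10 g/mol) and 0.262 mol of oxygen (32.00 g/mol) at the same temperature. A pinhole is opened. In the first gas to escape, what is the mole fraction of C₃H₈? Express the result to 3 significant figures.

The effusion rate of species i is ∝ p_i/√M_i ∝ n_i/√M_i.
Mole fraction of C₃H₈ in the effusate = (n_C₃H₈/√M_C₃H₈) / (n_C₃H₈/√M_C₃H₈ + n_O₂/√M_O₂)
= (0.782/√44.10) / (0.782/√44.10 + 0.262/√32.00) = 0.1178/(0.1178 + 0.04632) = 0.718.

0.718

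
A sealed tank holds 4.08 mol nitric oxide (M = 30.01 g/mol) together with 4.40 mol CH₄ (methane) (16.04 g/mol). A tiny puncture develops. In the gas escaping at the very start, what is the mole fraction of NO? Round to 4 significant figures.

0.4040

Effusion rate of each component ∝ n_i/√M_i (partial pressure × 1/√M).
So x_NO in the escaping gas = (n_NO/√M_NO) / Σ(n_i/√M_i)
= (4.08/√30.01) / (4.08/√30.01 + 4.40/√16.04) = 0.7448/(0.7448 + 1.099) = 0.4040.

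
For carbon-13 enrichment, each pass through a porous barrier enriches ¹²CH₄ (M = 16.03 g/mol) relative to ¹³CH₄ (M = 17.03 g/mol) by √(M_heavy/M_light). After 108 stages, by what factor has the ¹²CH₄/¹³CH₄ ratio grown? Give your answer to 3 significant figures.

26.3

Each stage multiplies the ratio by α = √(17.03/16.03), so after 108 stages the overall factor is α^108 = (17.03/16.03)^(108/2).
= 1.06238^54 = 26.3.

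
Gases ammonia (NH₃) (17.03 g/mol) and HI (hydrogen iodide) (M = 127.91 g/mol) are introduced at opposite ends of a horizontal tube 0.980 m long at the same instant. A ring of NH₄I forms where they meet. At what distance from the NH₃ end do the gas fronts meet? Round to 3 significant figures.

0.718 m

The fronts meet when d_NH₃ + d_HI = L with d_NH₃/d_HI = √(M_HI/M_NH₃) (Graham's law). Here √(M_HI/M_NH₃) = √(127.91/17.03) = 2.741.
With d_NH₃ + d_HI = 0.980 m, d_HI = 0.980/(1 + 2.741) = 0.2620 m.
d_NH₃ = 0.980 − 0.2620 = 0.718 m.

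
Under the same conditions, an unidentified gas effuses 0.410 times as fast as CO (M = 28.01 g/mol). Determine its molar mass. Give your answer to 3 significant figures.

167 g/mol

Using Graham's law: rate_X/rate_CO = √(M_CO/M_X).
0.410 = √(28.01/M_X)
M_X = 28.01 / 0.410² = 28.01 / 0.1681 = 167 g/mol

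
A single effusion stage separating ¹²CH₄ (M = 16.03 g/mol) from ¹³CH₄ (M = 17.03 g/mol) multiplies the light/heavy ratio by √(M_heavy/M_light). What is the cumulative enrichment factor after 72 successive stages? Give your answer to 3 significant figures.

8.83

Each stage multiplies the ratio by α = √(17.03/16.03), so after 72 stages the overall factor is α^72 = (17.03/16.03)^(72/2).
= 1.06238^36 = 8.83.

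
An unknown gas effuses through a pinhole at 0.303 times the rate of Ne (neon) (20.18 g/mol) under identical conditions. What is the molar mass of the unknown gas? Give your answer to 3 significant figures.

220 g/mol

Since effusion rate ∝ 1/√M, rate_X/rate_Ne = √(M_Ne/M_X).
0.303 = √(20.18/M_X)
M_X = 20.18 / 0.303² = 20.18 / 0.09181 = 220 g/mol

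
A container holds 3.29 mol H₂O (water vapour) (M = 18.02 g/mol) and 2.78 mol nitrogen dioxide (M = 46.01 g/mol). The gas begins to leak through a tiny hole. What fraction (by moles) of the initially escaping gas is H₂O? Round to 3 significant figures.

0.654

Each component's effusion rate ∝ (its partial pressure)·(1/√M) ∝ n_i/√M_i.
So x_H₂O in the escaping gas = (n_H₂O/√M_H₂O) / Σ(n_i/√M_i)
= (3.29/√18.02) / (3.29/√18.02 + 2.78/√46.01) = 0.7750/(0.7750 + 0.4098) = 0.654.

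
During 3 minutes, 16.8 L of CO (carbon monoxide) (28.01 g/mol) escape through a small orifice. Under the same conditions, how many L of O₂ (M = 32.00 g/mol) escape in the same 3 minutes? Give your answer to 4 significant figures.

15.72 L

Using Graham's law: rate_O₂/rate_CO = √(M_CO/M_O₂) = √(28.01/32.00) = √0.8753 = 0.9356.
So the volume for O₂ is 16.8 × 0.9356 = 15.72 L.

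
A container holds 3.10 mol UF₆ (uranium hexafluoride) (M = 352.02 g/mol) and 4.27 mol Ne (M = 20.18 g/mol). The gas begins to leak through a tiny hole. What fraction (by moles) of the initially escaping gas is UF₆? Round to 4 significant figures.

0.1481

Each component's effusion rate ∝ (its partial pressure)·(1/√M) ∝ n_i/√M_i.
Mole fraction of UF₆ in the effusate = (n_UF₆/√M_UF₆) / (n_UF₆/√M_UF₆ + n_Ne/√M_Ne)
= (3.10/√352.02) / (3.10/√352.02 + 4.27/√20.18) = 0.1652/(0.1652 + 0.9505) = 0.1481.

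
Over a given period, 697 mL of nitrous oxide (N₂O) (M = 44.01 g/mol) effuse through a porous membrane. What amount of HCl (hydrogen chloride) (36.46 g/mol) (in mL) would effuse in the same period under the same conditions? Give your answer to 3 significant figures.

Graham's law gives rate_HCl/rate_N₂O = √(M_N₂O/M_HCl) = √(44.01/36.46) = √1.207 = 1.099.
So the volume for HCl is 697 × 1.099 = 766 mL.

766 mL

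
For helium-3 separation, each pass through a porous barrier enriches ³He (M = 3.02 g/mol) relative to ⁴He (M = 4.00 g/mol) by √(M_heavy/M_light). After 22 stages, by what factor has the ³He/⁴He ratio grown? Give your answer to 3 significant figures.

Each stage multiplies the ratio by α = √(4.00/3.02), so after 22 stages the overall factor is α^22 = (4.00/3.02)^(22/2).
= 1.32450^11 = 22.0.

22.0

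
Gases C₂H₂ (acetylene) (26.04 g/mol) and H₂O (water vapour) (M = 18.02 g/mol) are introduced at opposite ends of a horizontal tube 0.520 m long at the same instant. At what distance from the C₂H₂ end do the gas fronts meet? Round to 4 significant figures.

0.2361 m

Distances travelled in equal time are proportional to diffusion rates, so d_C₂H₂/d_H₂O = √(M_H₂O/M_C₂H₂) = √(18.02/26.04) = 0.8319.
With d_C₂H₂ + d_H₂O = 0.520 m, d_H₂O = 0.520/(1 + 0.8319) = 0.2839 m.
d_C₂H₂ = 0.520 − 0.2839 = 0.2361 m.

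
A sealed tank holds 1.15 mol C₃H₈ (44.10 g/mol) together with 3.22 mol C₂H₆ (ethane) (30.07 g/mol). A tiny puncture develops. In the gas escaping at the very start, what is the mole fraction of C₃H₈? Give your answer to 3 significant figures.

0.228

Rate_i ∝ x_i/√M_i (Graham's law weighted by mole fraction), so the effusate composition follows n_i/√M_i.
Mole fraction of C₃H₈ in the effusate = (n_C₃H₈/√M_C₃H₈) / (n_C₃H₈/√M_C₃H₈ + n_C₂H₆/√M_C₂H₆)
= (1.15/√44.10) / (1.15/√44.10 + 3.22/√30.07) = 0.1732/(0.1732 + 0.5872) = 0.228.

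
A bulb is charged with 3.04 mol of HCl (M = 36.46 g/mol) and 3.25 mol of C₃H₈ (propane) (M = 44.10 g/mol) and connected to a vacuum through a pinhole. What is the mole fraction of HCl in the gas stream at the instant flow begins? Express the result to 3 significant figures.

Rate_i ∝ x_i/√M_i (Graham's law weighted by mole fraction), so the effusate composition follows n_i/√M_i.
x_HCl(eff) = (n_HCl/√M_HCl) / (n_HCl/√M_HCl + n_C₃H₈/√M_C₃H₈)
= (3.04/√36.46) / (3.04/√36.46 + 3.25/√44.10) = 0.5035/(0.5035 + 0.4894) = 0.507.

0.507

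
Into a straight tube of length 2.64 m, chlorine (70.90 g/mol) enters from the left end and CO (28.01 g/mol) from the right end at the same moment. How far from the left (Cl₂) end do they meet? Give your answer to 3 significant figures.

The fronts meet when d_Cl₂ + d_CO = L with d_Cl₂/d_CO = √(M_CO/M_Cl₂) (Graham's law). Here √(M_CO/M_Cl₂) = √(28.01/70.90) = 0.6285.
With d_Cl₂ + d_CO = 2.64 m, d_CO = 2.64/(1 + 0.6285) = 1.621 m.
d_Cl₂ = 2.64 − 1.621 = 1.02 m.

1.02 m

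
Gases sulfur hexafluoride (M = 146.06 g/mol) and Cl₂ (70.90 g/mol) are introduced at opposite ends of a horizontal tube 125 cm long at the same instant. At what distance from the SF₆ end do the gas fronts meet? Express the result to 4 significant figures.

The fronts meet when d_SF₆ + d_Cl₂ = L with d_SF₆/d_Cl₂ = √(M_Cl₂/M_SF₆) (Graham's law). Here √(M_Cl₂/M_SF₆) = √(70.90/146.06) = 0.6967.
With d_SF₆ + d_Cl₂ = 125 cm, d_Cl₂ = 125/(1 + 0.6967) = 73.67 cm.
d_SF₆ = 125 − 73.67 = 51.33 cm.

51.33 cm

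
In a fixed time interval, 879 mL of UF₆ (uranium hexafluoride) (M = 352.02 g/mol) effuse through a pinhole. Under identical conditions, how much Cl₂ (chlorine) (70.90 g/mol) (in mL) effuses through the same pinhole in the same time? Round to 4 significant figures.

1959 mL

From Graham's law, rate_Cl₂/rate_UF₆ = √(M_UF₆/M_Cl₂) = √(352.02/70.90) = √4.965 = 2.228.
So the volume for Cl₂ is 879 × 2.228 = 1959 mL.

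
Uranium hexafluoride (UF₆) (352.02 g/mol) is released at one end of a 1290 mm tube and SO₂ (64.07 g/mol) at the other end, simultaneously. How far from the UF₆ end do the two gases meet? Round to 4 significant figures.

The fronts meet when d_UF₆ + d_SO₂ = L with d_UF₆/d_SO₂ = √(M_SO₂/M_UF₆) (Graham's law). Here √(M_SO₂/M_UF₆) = √(64.07/352.02) = 0.4266.
With d_UF₆ + d_SO₂ = 1290 mm, d_SO₂ = 1290/(1 + 0.4266) = 904.2 mm.
d_UF₆ = 1290 − 904.2 = 385.8 mm.

385.8 mm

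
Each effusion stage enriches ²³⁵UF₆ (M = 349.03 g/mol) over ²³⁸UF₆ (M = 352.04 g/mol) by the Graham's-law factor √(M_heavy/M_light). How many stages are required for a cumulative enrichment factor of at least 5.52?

Single-stage factor α = √(352.04/349.03), so ln α = ½ ln(1.00862) = 0.004293.
Need α^N ≥ 5.52 ⇒ N ≥ ln(5.52) / ln α = 1.708 / 0.004293 = 397.90.
Rounding up, N = 398 stages.

398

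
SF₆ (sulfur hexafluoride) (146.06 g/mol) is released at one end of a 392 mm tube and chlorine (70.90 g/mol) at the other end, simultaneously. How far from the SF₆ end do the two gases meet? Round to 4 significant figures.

161.0 mm

Graham's law gives d_SF₆/d_Cl₂ = rate_SF₆/rate_Cl₂ = √(M_Cl₂/M_SF₆) = √(70.90/146.06) = 0.6967.
With d_SF₆ + d_Cl₂ = 392 mm, d_Cl₂ = 392/(1 + 0.6967) = 231.0 mm.
d_SF₆ = 392 − 231.0 = 161.0 mm.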